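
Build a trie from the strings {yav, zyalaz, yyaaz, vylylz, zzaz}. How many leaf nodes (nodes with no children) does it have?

A leaf is a node with no children — equivalently, the end of a word that is not a proper prefix of any other stored word.
Those words: "vylylz", "yav", "yyaaz", "zyalaz", "zzaz"
Leaf count: 5

5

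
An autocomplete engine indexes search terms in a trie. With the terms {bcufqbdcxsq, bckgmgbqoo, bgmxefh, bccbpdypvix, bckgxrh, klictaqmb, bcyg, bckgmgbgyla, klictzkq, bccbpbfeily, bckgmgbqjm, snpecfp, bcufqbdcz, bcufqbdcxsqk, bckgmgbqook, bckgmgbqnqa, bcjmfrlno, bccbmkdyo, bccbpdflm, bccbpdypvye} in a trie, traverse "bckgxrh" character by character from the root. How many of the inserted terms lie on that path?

Check each prefix of "bckgxrh" against the stored set — each match is an end-marker on the path.
Prefixes of the query that are stored words: "bckgxrh"
Count: 1

1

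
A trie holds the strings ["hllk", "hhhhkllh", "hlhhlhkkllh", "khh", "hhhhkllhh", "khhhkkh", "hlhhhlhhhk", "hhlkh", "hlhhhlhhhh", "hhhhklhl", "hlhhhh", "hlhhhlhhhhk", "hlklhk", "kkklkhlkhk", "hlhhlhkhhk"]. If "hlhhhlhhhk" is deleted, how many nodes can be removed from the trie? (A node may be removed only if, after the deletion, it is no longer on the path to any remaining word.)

A node on "hlhhhlhhhk"'s path can go only if nothing else ends at it or branches off below it.
The suffix "k" (1 node) is used only by "hlhhhlhhhk"; the node for "hlhhhlhhh" still has the child "h", so pruning stops there.
Nodes removed: 1

1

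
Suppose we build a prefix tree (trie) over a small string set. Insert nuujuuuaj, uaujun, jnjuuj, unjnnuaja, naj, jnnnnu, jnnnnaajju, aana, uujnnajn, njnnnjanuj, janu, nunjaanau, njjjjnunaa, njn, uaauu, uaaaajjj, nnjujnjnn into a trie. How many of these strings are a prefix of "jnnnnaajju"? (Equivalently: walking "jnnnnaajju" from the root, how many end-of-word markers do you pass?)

Check each prefix of "jnnnnaajju" against the stored set — each match is an end-marker on the path.
Prefixes of the query that are stored words: "jnnnnaajju"
Count: 1

1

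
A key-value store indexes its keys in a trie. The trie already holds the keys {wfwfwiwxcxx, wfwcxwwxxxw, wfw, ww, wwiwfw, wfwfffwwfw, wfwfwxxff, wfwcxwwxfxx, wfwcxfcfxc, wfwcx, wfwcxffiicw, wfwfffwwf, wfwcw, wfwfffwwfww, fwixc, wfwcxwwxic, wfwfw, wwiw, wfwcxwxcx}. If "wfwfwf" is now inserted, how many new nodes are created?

1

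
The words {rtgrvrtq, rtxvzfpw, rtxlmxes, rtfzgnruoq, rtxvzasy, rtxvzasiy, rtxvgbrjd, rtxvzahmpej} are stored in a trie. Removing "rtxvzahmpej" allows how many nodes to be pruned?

A node on "rtxvzahmpej"'s path can go only if nothing else ends at it or branches off below it.
The suffix "hmpej" (5 nodes) is used only by "rtxvzahmpej"; the node for "rtxvza" still has the child "s", so pruning stops there.
Nodes removed: 5

5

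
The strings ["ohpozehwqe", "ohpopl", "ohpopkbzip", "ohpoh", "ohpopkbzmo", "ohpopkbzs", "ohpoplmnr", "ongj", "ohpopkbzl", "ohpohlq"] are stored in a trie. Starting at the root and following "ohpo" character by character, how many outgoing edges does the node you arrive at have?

3

Follow the path "ohpo" to its node, then look at its outgoing edges.
Distinct next characters after "ohpo": h, p, z.
That node has 3 child edges.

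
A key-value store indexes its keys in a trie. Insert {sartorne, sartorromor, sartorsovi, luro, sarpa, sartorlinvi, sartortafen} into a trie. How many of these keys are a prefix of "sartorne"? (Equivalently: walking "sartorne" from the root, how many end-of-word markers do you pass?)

Check each prefix of "sartorne" against the stored set — each match is an end-marker on the path.
Prefixes of the query that are stored words: "sartorne"
Count: 1

1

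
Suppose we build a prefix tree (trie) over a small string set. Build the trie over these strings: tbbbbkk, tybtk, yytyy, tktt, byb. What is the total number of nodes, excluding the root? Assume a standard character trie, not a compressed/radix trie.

22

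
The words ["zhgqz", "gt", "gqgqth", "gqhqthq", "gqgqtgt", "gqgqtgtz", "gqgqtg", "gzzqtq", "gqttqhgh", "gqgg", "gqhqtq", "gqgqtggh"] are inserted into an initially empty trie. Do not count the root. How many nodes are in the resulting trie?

Trace insertions, counting only characters that open a new branch:
  "zhgqz" → 5 new (z, h, g, q, z)
  "gt" → 2 new (g, t)
  "gqgqth" → prefix "g" already present; 5 new (q, g, q, t, h)
  "gqhqthq" → prefix "gq" already present; 5 new (h, q, t, h, q)
  "gqgqtgt" → prefix "gqgqt" already present; 2 new (g, t)
  "gqgqtgtz" → prefix "gqgqtgt" already present; 1 new (z)
  "gqgqtg" → prefix "gqgqtg" already present; 0 new (none)
  "gzzqtq" → prefix "g" already present; 5 new (z, z, q, t, q)
  "gqttqhgh" → prefix "gq" already present; 6 new (t, t, q, h, g, h)
  "gqgg" → prefix "gqg" already present; 1 new (g)
  "gqhqtq" → prefix "gqhqt" already present; 1 new (q)
  "gqgqtggh" → prefix "gqgqtg" already present; 2 new (g, h)
Total nodes = 5 + 2 + 5 + 5 + 2 + 1 + 0 + 5 + 6 + 1 + 1 + 2 = 35

35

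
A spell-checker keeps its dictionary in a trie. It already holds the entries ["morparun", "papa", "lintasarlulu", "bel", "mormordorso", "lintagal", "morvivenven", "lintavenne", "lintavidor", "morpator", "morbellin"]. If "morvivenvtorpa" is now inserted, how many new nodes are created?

Walking "morvivenvtorpa" from the root, the first 9 characters ("morvivenv") follow existing edges; "t" is the first miss.
So 14 − 9 = 5 new nodes.

5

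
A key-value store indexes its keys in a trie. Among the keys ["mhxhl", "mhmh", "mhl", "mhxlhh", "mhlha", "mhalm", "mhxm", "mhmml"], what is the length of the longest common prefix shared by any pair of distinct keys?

3

Look for the deepest trie node that still has at least two words in its subtree.
e.g. "mhl" and "mhlha" share the prefix "mhl" of length 3; no pair shares a longer one.
Longest shared-prefix length: 3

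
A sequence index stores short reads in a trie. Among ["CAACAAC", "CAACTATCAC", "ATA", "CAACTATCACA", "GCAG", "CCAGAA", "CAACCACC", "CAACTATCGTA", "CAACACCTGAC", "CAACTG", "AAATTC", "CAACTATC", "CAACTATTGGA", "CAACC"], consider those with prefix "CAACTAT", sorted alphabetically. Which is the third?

Filter for "CAACTAT…" and sort: "CAACTATC", "CAACTATCAC", "CAACTATCACA", "CAACTATCGTA", "CAACTATTGGA"
Position 3: CAACTATCACA

CAACTATCACA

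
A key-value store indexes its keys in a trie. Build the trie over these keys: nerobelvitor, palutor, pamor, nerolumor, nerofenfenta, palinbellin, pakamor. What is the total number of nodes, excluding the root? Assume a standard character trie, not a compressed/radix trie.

48

For each word, the new-node count is its length minus the longest prefix already in the trie:
  "nerobelvitor" → 12 new (n, e, r, o, b, e, l, v, i, t, o, r)
  "palutor" → 7 new (p, a, l, u, t, o, r)
  "pamor" → prefix "pa" already present; 3 new (m, o, r)
  "nerolumor" → prefix "nero" already present; 5 new (l, u, m, o, r)
  "nerofenfenta" → prefix "nero" already present; 8 new (f, e, n, f, e, n, t, a)
  "palinbellin" → prefix "pal" already present; 8 new (i, n, b, e, l, l, i, n)
  "pakamor" → prefix "pa" already present; 5 new (k, a, m, o, r)
Total nodes = 12 + 7 + 3 + 5 + 8 + 8 + 5 = 48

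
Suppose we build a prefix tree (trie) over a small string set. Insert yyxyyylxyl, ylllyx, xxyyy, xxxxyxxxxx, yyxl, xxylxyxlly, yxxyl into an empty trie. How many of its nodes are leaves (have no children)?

7

A leaf is a node with no children — equivalently, the end of a word that is not a proper prefix of any other stored word.
Those words: "xxxxyxxxxx", "xxylxyxlly", "xxyyy", "ylllyx", "yxxyl", "yyxl", "yyxyyylxyl"
Leaf count: 7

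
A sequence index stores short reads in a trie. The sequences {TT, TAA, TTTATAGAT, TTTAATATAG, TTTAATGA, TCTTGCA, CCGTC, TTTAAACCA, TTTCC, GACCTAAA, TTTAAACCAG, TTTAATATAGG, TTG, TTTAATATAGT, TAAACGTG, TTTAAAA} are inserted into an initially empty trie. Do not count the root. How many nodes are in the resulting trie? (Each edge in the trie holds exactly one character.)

54

For each word, the new-node count is its length minus the longest prefix already in the trie:
  "TT" → 2 new (T, T)
  "TAA" → prefix "T" already present; 2 new (A, A)
  "TTTATAGAT" → prefix "TT" already present; 7 new (T, A, T, A, G, A, T)
  "TTTAATATAG" → prefix "TTTA" already present; 6 new (A, T, A, T, A, G)
  "TTTAATGA" → prefix "TTTAAT" already present; 2 new (G, A)
  "TCTTGCA" → prefix "T" already present; 6 new (C, T, T, G, C, A)
  "CCGTC" → 5 new (C, C, G, T, C)
  "TTTAAACCA" → prefix "TTTAA" already present; 4 new (A, C, C, A)
  "TTTCC" → prefix "TTT" already present; 2 new (C, C)
  "GACCTAAA" → 8 new (G, A, C, C, T, A, A, A)
  "TTTAAACCAG" → prefix "TTTAAACCA" already present; 1 new (G)
  "TTTAATATAGG" → prefix "TTTAATATAG" already present; 1 new (G)
  "TTG" → prefix "TT" already present; 1 new (G)
  "TTTAATATAGT" → prefix "TTTAATATAG" already present; 1 new (T)
  "TAAACGTG" → prefix "TAA" already present; 5 new (A, C, G, T, G)
  "TTTAAAA" → prefix "TTTAAA" already present; 1 new (A)
Total nodes = 2 + 2 + 7 + 6 + 2 + 6 + 5 + 4 + 2 + 8 + 1 + 1 + 1 + 1 + 5 + 1 = 54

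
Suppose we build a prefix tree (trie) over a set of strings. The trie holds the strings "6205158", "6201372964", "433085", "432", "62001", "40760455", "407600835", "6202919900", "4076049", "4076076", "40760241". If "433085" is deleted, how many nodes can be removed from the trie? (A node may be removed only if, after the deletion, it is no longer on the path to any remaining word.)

A node on "433085"'s path can go only if nothing else ends at it or branches off below it.
The suffix "3085" (4 nodes) is used only by "433085"; the node for "43" still has the child "2", so pruning stops there.
Nodes removed: 4

4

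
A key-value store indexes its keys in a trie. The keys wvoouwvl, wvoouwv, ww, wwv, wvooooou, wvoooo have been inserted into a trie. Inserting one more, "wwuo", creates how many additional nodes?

2

Walking "wwuo" from the root, the first 2 characters ("ww") follow existing edges; "u" is the first miss.
Each of the 2 remaining characters creates one node.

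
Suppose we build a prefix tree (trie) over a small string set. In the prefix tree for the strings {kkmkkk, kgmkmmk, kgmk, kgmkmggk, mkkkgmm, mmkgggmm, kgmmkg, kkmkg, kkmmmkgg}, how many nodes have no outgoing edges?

8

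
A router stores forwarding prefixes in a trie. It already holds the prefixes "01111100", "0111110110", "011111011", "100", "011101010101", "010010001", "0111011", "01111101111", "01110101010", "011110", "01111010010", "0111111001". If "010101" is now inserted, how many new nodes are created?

3

The longest prefix of "010101" already in the trie is "010" (length 3).
Each of the 3 remaining characters creates one node.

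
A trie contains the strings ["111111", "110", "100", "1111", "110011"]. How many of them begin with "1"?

Filter for entries beginning with "1":
Words under "1": 100, 110, 110011, 1111, 111111
Count: 5

5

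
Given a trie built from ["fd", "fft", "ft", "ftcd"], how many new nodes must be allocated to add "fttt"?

2

The longest prefix of "fttt" already in the trie is "ft" (length 2).
Each of the 2 remaining characters creates one node.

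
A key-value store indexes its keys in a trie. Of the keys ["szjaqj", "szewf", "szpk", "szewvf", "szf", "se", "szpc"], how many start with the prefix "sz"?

6

Traverse to the node for "sz", then collect every word in that subtree.
Words under "sz": szewf, szewvf, szf, szjaqj, szpc, szpk
Count: 6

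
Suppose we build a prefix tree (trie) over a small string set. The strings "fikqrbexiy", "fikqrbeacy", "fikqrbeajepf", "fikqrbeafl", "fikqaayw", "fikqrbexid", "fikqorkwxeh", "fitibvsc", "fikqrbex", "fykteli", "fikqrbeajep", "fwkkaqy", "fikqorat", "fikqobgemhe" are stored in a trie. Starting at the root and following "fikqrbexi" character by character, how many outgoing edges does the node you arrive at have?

2

Walk "fikqrbexi" from the root, arriving at one node.
Distinct next characters after "fikqrbexi": d, y.
That node has 2 child edges.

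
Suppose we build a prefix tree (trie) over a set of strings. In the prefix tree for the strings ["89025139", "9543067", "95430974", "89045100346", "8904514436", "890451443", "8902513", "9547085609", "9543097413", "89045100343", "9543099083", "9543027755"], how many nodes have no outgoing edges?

9

A leaf is a node with no children — equivalently, the end of a word that is not a proper prefix of any other stored word.
Those words: "89025139", "89045100343", "89045100346", "8904514436", "9543027755", "9543067", "9543097413", "9543099083", "9547085609"
Leaf count: 9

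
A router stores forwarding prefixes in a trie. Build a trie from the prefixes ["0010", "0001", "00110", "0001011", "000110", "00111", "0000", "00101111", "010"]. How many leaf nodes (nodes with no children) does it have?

A leaf is a node with no children — equivalently, the end of a word that is not a proper prefix of any other stored word.
Those words: "0000", "0001011", "000110", "00101111", "00110", "00111", "010"
Leaf count: 7

7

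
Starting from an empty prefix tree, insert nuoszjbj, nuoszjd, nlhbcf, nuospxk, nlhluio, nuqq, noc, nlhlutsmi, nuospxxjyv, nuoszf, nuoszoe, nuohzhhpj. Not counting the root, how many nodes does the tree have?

Insert word by word; a character creates a node only if that edge doesn't already exist:
  "nuoszjbj" → 8 new (n, u, o, s, z, j, b, j)
  "nuoszjd" → prefix "nuoszj" already present; 1 new (d)
  "nlhbcf" → prefix "n" already present; 5 new (l, h, b, c, f)
  "nuospxk" → prefix "nuos" already present; 3 new (p, x, k)
  "nlhluio" → prefix "nlh" already present; 4 new (l, u, i, o)
  "nuqq" → prefix "nu" already present; 2 new (q, q)
  "noc" → prefix "n" already present; 2 new (o, c)
  "nlhlutsmi" → prefix "nlhlu" already present; 4 new (t, s, m, i)
  "nuospxxjyv" → prefix "nuospx" already present; 4 new (x, j, y, v)
  "nuoszf" → prefix "nuosz" already present; 1 new (f)
  "nuoszoe" → prefix "nuosz" already present; 2 new (o, e)
  "nuohzhhpj" → prefix "nuo" already present; 6 new (h, z, h, h, p, j)
Total nodes = 8 + 1 + 5 + 3 + 4 + 2 + 2 + 4 + 4 + 1 + 2 + 6 = 42

42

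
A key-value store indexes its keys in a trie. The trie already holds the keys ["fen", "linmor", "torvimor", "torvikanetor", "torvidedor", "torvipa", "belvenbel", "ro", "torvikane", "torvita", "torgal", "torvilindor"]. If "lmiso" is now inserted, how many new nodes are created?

The longest prefix of "lmiso" already in the trie is "l" (length 1).
Each of the 4 remaining characters creates one node.

4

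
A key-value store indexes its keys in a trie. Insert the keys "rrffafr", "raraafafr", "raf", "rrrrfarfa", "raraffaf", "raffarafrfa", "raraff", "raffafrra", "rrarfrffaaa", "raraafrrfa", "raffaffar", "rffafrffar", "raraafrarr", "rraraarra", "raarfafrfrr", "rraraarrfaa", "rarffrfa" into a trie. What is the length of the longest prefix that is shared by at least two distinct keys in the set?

8

The deepest shared node is where two words last agree before diverging.
e.g. "rraraarra" and "rraraarrfaa" share the prefix "rraraarr" of length 8; no pair shares a longer one.
Longest shared-prefix length: 8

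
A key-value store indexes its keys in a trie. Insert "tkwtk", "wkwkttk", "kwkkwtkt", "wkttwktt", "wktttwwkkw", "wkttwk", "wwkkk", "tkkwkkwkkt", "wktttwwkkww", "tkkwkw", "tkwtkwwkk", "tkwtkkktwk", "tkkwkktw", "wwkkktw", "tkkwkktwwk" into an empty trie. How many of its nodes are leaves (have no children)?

A leaf is a node with no children — equivalently, the end of a word that is not a proper prefix of any other stored word.
Those words: "kwkkwtkt", "tkkwkktwwk", "tkkwkkwkkt", "tkkwkw", "tkwtkkktwk", "tkwtkwwkk", "wktttwwkkww", "wkttwktt", "wkwkttk", "wwkkktw"
Leaf count: 10

10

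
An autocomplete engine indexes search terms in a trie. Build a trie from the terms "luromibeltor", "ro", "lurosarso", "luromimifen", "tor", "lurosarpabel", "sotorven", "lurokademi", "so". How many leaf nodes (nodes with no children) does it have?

A leaf is a node with no children — equivalently, the end of a word that is not a proper prefix of any other stored word.
Those words: "lurokademi", "luromibeltor", "luromimifen", "lurosarpabel", "lurosarso", "ro", "sotorven", "tor"
Leaf count: 8

8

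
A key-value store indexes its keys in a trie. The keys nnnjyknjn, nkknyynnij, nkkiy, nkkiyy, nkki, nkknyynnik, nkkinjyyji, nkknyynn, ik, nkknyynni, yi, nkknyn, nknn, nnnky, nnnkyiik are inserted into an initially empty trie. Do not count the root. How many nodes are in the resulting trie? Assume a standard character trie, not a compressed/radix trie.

40

Trace insertions, counting only characters that open a new branch:
  "nnnjyknjn" → 9 new (n, n, n, j, y, k, n, j, n)
  "nkknyynnij" → prefix "n" already present; 9 new (k, k, n, y, y, n, n, i, j)
  "nkkiy" → prefix "nkk" already present; 2 new (i, y)
  "nkkiyy" → prefix "nkkiy" already present; 1 new (y)
  "nkki" → prefix "nkki" already present; 0 new (none)
  "nkknyynnik" → prefix "nkknyynni" already present; 1 new (k)
  "nkkinjyyji" → prefix "nkki" already present; 6 new (n, j, y, y, j, i)
  "nkknyynn" → prefix "nkknyynn" already present; 0 new (none)
  "ik" → 2 new (i, k)
  "nkknyynni" → prefix "nkknyynni" already present; 0 new (none)
  "yi" → 2 new (y, i)
  "nkknyn" → prefix "nkkny" already present; 1 new (n)
  "nknn" → prefix "nk" already present; 2 new (n, n)
  "nnnky" → prefix "nnn" already present; 2 new (k, y)
  "nnnkyiik" → prefix "nnnky" already present; 3 new (i, i, k)
Total nodes = 9 + 9 + 2 + 1 + 0 + 1 + 6 + 0 + 2 + 0 + 2 + 1 + 2 + 2 + 3 = 40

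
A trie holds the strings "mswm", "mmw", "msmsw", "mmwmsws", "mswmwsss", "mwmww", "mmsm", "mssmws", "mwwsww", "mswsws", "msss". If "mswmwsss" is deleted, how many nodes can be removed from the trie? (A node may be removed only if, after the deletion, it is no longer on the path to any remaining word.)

4

After clearing the end-marker at "mswmwsss", prune upward until reaching a node still needed by another word.
The suffix "wsss" (4 nodes) is used only by "mswmwsss"; "mswm" is itself a stored word, so pruning stops there.
Nodes removed: 4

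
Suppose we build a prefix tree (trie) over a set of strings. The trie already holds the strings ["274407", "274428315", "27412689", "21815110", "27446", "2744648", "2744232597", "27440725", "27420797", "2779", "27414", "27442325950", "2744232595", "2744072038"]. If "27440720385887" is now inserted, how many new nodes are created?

The longest prefix of "27440720385887" already in the trie is "2744072038" (length 10).
New nodes needed: |"27440720385887"| − 10 = 14 − 10 = 4.

4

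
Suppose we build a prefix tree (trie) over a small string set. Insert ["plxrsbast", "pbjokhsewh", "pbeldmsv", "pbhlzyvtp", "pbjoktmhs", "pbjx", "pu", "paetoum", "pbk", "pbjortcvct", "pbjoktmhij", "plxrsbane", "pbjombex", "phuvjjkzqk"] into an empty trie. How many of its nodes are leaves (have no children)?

14

Leaves are exactly the stored words that no other stored word extends.
Those words: "paetoum", "pbeldmsv", "pbhlzyvtp", "pbjokhsewh", "pbjoktmhij", "pbjoktmhs", "pbjombex", "pbjortcvct", "pbjx", "pbk", "phuvjjkzqk", "plxrsbane", "plxrsbast", "pu"
Leaf count: 14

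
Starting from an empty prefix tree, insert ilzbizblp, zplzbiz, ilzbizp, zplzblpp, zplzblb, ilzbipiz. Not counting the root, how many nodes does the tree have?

Trace insertions, counting only characters that open a new branch:
  "ilzbizblp" → 9 new (i, l, z, b, i, z, b, l, p)
  "zplzbiz" → 7 new (z, p, l, z, b, i, z)
  "ilzbizp" → prefix "ilzbiz" already present; 1 new (p)
  "zplzblpp" → prefix "zplzb" already present; 3 new (l, p, p)
  "zplzblb" → prefix "zplzbl" already present; 1 new (b)
  "ilzbipiz" → prefix "ilzbi" already present; 3 new (p, i, z)
Total nodes = 9 + 7 + 1 + 3 + 1 + 3 = 24

24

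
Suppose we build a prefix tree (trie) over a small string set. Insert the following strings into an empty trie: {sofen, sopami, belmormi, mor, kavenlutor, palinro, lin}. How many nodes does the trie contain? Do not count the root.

Insert word by word; a character creates a node only if that edge doesn't already exist:
  "sofen" → 5 new (s, o, f, e, n)
  "sopami" → prefix "so" already present; 4 new (p, a, m, i)
  "belmormi" → 8 new (b, e, l, m, o, r, m, i)
  "mor" → 3 new (m, o, r)
  "kavenlutor" → 10 new (k, a, v, e, n, l, u, t, o, r)
  "palinro" → 7 new (p, a, l, i, n, r, o)
  "lin" → 3 new (l, i, n)
Total nodes = 5 + 4 + 8 + 3 + 10 + 7 + 3 = 40

40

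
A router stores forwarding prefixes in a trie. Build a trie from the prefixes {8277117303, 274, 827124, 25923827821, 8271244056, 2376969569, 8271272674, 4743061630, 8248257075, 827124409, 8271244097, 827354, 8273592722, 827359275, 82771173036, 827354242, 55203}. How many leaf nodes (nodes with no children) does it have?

13

A leaf is a node with no children — equivalently, the end of a word that is not a proper prefix of any other stored word.
Those words: "2376969569", "25923827821", "274", "4743061630", "55203", "8248257075", "8271244056", "8271244097", "8271272674", "827354242", "8273592722", "827359275", "82771173036"
Leaf count: 13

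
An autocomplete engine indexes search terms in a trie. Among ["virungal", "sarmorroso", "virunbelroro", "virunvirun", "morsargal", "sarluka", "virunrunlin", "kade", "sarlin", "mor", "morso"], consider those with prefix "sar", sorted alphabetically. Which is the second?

Filter for "sar…" and sort: "sarlin", "sarluka", "sarmorroso"
Position 2: sarluka

sarluka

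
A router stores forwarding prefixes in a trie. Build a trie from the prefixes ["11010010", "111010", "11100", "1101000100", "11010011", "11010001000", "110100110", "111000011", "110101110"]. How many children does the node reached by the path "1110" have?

2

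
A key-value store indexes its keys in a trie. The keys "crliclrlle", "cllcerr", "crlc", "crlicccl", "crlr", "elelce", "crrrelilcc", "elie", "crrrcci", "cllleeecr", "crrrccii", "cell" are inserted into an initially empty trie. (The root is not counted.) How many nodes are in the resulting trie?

Insert word by word; a character creates a node only if that edge doesn't already exist:
  "crliclrlle" → 10 new (c, r, l, i, c, l, r, l, l, e)
  "cllcerr" → prefix "c" already present; 6 new (l, l, c, e, r, r)
  "crlc" → prefix "crl" already present; 1 new (c)
  "crlicccl" → prefix "crlic" already present; 3 new (c, c, l)
  "crlr" → prefix "crl" already present; 1 new (r)
  "elelce" → 6 new (e, l, e, l, c, e)
  "crrrelilcc" → prefix "cr" already present; 8 new (r, r, e, l, i, l, c, c)
  "elie" → prefix "el" already present; 2 new (i, e)
  "crrrcci" → prefix "crrr" already present; 3 new (c, c, i)
  "cllleeecr" → prefix "cll" already present; 6 new (l, e, e, e, c, r)
  "crrrccii" → prefix "crrrcci" already present; 1 new (i)
  "cell" → prefix "c" already present; 3 new (e, l, l)
Total nodes = 10 + 6 + 1 + 3 + 1 + 6 + 8 + 2 + 3 + 6 + 1 + 3 = 50

50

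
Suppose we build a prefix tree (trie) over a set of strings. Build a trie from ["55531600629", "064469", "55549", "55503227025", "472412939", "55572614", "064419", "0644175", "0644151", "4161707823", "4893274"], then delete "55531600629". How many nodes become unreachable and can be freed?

Walk "55531600629" from the leaf back toward the root, removing each node that no remaining word uses.
The suffix "31600629" (8 nodes) is used only by "55531600629"; the node for "555" still has the child "4", so pruning stops there.
Nodes removed: 8

8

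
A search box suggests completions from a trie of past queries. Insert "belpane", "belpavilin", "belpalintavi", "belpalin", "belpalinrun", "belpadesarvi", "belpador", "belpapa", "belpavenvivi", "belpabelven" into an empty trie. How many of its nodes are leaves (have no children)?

A leaf is a node with no children — equivalently, the end of a word that is not a proper prefix of any other stored word.
Those words: "belpabelven", "belpadesarvi", "belpador", "belpalinrun", "belpalintavi", "belpane", "belpapa", "belpavenvivi", "belpavilin"
Leaf count: 9

9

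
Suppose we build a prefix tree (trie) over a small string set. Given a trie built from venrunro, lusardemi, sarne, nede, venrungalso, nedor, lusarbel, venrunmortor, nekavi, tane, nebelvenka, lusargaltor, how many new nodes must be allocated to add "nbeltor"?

6

The longest prefix of "nbeltor" already in the trie is "n" (length 1).
So 7 − 1 = 6 new nodes.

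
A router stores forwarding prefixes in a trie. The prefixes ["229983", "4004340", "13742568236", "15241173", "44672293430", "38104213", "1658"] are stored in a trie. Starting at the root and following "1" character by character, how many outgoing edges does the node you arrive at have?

Follow the path "1" to its node, then look at its outgoing edges.
Distinct next characters after "1": 3, 5, 6.
That node has 3 child edges.

3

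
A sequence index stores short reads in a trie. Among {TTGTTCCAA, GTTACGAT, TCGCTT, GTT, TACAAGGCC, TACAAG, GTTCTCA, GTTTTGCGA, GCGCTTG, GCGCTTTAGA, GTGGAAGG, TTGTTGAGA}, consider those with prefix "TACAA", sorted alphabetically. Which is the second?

DFS of the "TACAA" subtree visits, in order: "TACAAG", "TACAAGGCC"
Position 2: TACAAGGCC

TACAAGGCC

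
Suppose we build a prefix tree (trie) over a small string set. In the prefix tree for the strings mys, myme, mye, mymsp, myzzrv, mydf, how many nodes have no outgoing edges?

6

Leaves are exactly the stored words that no other stored word extends.
Those words: "mydf", "mye", "myme", "mymsp", "mys", "myzzrv"
Leaf count: 6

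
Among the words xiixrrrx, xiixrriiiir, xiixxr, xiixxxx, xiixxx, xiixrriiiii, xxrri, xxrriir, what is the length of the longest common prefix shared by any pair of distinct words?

Equivalently: take the maximum, over all pairs, of their longest common prefix length.
"xiixrriiiii" and "xiixrriiiir" agree on "xiixrriiii" (10 characters) before diverging; nothing deeper is shared.
Longest shared-prefix length: 10

10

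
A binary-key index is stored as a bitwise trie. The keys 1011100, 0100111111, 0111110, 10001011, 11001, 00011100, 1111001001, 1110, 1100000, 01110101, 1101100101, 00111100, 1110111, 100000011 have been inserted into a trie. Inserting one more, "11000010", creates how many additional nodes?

Walking "11000010" from the root, the first 6 characters ("110000") follow existing edges; "1" is the first miss.
So 8 − 6 = 2 new nodes.

2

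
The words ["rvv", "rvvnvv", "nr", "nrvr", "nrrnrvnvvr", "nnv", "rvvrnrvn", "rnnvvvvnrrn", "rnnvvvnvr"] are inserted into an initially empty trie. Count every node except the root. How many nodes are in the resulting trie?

38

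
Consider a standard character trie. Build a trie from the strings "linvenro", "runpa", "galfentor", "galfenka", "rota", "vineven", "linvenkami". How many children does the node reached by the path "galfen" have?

2

Walk "galfen" from the root, arriving at one node.
Characters that immediately follow "galfen" among the stored strings: {k, t}.
That node has 2 child edges.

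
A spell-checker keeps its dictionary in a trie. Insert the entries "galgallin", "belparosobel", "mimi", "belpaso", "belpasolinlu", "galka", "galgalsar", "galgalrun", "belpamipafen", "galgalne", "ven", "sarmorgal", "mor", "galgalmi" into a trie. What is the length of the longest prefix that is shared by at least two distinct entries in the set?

7

The deepest shared node is where two words last agree before diverging.
e.g. "belpaso" and "belpasolinlu" share the prefix "belpaso" of length 7; no pair shares a longer one.
Longest shared-prefix length: 7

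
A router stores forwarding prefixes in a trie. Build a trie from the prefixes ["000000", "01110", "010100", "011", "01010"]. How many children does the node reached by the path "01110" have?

0

Walk "01110" from the root, arriving at one node.
No stored string extends past "01110".
That node has 0 child edges.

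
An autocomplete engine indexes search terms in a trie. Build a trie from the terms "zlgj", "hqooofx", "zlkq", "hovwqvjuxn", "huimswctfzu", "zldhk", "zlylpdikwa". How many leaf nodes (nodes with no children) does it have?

7

Leaves are exactly the stored words that no other stored word extends.
Those words: "hovwqvjuxn", "hqooofx", "huimswctfzu", "zldhk", "zlgj", "zlkq", "zlylpdikwa"
Leaf count: 7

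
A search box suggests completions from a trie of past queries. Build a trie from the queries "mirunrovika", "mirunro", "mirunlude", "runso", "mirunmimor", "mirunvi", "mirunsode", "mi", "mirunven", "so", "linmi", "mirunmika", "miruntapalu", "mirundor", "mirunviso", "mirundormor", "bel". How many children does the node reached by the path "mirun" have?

7

The children of the "mirun" node are the distinct next characters among strings starting with "mirun".
Distinct next characters after "mirun": d, l, m, r, s, t, v.
That node has 7 child edges.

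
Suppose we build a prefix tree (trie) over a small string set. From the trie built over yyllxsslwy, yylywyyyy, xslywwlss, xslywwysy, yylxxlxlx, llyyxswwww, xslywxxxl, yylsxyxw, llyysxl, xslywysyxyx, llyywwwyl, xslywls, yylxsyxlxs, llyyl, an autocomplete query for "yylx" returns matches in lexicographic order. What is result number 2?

yylxxlxlx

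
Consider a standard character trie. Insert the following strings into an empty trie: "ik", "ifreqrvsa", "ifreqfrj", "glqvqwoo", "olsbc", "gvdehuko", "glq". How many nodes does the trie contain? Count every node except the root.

33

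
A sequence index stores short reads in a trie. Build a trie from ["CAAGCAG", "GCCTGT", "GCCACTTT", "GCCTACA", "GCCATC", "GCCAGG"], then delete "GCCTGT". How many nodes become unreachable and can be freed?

2

A node on "GCCTGT"'s path can go only if nothing else ends at it or branches off below it.
The suffix "GT" (2 nodes) is used only by "GCCTGT"; the node for "GCCT" still has the child "A", so pruning stops there.
Nodes removed: 2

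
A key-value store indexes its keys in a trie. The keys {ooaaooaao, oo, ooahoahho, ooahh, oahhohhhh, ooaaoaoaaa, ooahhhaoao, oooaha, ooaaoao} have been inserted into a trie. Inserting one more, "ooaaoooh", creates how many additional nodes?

2

The longest prefix of "ooaaoooh" already in the trie is "ooaaoo" (length 6).
So 8 − 6 = 2 new nodes.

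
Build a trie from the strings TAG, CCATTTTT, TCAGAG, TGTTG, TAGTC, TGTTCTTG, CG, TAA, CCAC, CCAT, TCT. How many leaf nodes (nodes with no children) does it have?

Leaves are exactly the stored words that no other stored word extends.
Those words: "CCAC", "CCATTTTT", "CG", "TAA", "TAGTC", "TCAGAG", "TCT", "TGTTCTTG", "TGTTG"
Leaf count: 9

9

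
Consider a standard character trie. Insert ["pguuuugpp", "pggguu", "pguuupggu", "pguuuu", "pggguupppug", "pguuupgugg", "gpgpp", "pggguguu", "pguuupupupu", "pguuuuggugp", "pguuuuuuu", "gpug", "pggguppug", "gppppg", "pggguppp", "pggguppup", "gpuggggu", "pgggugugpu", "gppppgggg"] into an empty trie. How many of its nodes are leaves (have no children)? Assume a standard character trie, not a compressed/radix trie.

15

A leaf is a node with no children — equivalently, the end of a word that is not a proper prefix of any other stored word.
Those words: "gpgpp", "gppppgggg", "gpuggggu", "pgggugugpu", "pggguguu", "pggguppp", "pggguppug", "pggguppup", "pggguupppug", "pguuupggu", "pguuupgugg", "pguuupupupu", "pguuuuggugp", "pguuuugpp", "pguuuuuuu"
Leaf count: 15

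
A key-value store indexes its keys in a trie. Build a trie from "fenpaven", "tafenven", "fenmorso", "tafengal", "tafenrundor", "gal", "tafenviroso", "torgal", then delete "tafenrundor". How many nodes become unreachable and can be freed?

6

A node on "tafenrundor"'s path can go only if nothing else ends at it or branches off below it.
The suffix "rundor" (6 nodes) is used only by "tafenrundor"; the node for "tafen" still has the child "v", so pruning stops there.
Nodes removed: 6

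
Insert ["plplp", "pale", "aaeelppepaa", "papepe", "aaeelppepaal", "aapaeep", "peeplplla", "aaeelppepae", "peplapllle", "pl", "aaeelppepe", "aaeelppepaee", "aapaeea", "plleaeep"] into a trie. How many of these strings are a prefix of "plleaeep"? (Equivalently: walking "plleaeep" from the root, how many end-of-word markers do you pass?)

Traverse "plleaeep" character by character; count nodes along the way that are marked as word ends.
Prefixes of the query that are stored words: "pl", "plleaeep"
Count: 2

2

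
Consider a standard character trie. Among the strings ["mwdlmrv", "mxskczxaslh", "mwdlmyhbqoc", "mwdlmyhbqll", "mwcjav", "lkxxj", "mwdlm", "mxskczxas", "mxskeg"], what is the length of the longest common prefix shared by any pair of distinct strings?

9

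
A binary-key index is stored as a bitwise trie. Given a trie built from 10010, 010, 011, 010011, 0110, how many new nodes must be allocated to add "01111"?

Walking "01111" from the root, the first 3 characters ("011") follow existing edges; "1" is the first miss.
New nodes needed: |"01111"| − 3 = 5 − 3 = 2.

2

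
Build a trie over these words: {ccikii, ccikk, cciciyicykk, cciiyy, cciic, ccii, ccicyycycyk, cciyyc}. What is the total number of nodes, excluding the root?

29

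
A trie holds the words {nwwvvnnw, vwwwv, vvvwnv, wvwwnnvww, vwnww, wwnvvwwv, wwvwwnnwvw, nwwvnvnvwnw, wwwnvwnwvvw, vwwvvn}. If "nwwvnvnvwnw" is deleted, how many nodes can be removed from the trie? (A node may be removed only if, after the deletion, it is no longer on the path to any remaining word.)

A node on "nwwvnvnvwnw"'s path can go only if nothing else ends at it or branches off below it.
The suffix "nvnvwnw" (7 nodes) is used only by "nwwvnvnvwnw"; the node for "nwwv" still has the child "v", so pruning stops there.
Nodes removed: 7

7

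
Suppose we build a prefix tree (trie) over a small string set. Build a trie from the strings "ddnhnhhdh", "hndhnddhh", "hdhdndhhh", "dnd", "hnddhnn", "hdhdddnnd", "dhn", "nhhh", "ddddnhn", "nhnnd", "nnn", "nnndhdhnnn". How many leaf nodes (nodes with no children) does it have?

11

Leaves are exactly the stored words that no other stored word extends.
Those words: "ddddnhn", "ddnhnhhdh", "dhn", "dnd", "hdhdddnnd", "hdhdndhhh", "hnddhnn", "hndhnddhh", "nhhh", "nhnnd", "nnndhdhnnn"
Leaf count: 11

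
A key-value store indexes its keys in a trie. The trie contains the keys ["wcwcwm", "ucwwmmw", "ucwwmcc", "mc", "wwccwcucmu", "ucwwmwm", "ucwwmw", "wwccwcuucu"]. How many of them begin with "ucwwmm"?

Walk to "ucwwmm"; the words in its subtree are exactly those with that prefix.
Words under "ucwwmm": ucwwmmw
Count: 1

1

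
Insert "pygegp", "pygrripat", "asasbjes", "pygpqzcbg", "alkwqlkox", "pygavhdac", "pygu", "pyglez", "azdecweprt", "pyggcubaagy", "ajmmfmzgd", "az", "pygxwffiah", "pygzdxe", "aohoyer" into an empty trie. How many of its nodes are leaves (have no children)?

A leaf is a node with no children — equivalently, the end of a word that is not a proper prefix of any other stored word.
Those words: "ajmmfmzgd", "alkwqlkox", "aohoyer", "asasbjes", "azdecweprt", "pygavhdac", "pygegp", "pyggcubaagy", "pyglez", "pygpqzcbg", "pygrripat", "pygu", "pygxwffiah", "pygzdxe"
Leaf count: 14

14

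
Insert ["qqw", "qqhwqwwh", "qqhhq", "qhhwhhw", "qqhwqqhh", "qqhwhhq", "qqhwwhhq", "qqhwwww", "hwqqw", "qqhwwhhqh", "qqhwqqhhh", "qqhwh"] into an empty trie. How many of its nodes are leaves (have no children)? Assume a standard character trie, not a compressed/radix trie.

Leaves are exactly the stored words that no other stored word extends.
Those words: "hwqqw", "qhhwhhw", "qqhhq", "qqhwhhq", "qqhwqqhhh", "qqhwqwwh", "qqhwwhhqh", "qqhwwww", "qqw"
Leaf count: 9

9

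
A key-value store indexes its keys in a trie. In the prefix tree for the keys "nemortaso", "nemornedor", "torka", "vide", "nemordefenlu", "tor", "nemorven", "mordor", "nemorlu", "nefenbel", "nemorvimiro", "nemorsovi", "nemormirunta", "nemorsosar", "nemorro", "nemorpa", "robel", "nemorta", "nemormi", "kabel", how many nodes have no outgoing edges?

A leaf is a node with no children — equivalently, the end of a word that is not a proper prefix of any other stored word.
Those words: "kabel", "mordor", "nefenbel", "nemordefenlu", "nemorlu", "nemormirunta", "nemornedor", "nemorpa", "nemorro", "nemorsosar", "nemorsovi", "nemortaso", "nemorven", "nemorvimiro", "robel", "torka", "vide"
Leaf count: 17

17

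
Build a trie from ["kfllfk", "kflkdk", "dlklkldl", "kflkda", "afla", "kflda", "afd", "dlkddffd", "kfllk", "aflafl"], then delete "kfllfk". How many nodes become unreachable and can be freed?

2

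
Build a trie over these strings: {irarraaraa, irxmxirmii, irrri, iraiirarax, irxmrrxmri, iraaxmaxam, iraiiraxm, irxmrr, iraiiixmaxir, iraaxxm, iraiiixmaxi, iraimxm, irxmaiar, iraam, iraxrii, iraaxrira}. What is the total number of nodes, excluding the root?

68

For each word, the new-node count is its length minus the longest prefix already in the trie:
  "irarraaraa" → 10 new (i, r, a, r, r, a, a, r, a, a)
  "irxmxirmii" → prefix "ir" already present; 8 new (x, m, x, i, r, m, i, i)
  "irrri" → prefix "ir" already present; 3 new (r, r, i)
  "iraiirarax" → prefix "ira" already present; 7 new (i, i, r, a, r, a, x)
  "irxmrrxmri" → prefix "irxm" already present; 6 new (r, r, x, m, r, i)
  "iraaxmaxam" → prefix "ira" already present; 7 new (a, x, m, a, x, a, m)
  "iraiiraxm" → prefix "iraiira" already present; 2 new (x, m)
  "irxmrr" → prefix "irxmrr" already present; 0 new (none)
  "iraiiixmaxir" → prefix "iraii" already present; 7 new (i, x, m, a, x, i, r)
  "iraaxxm" → prefix "iraax" already present; 2 new (x, m)
  "iraiiixmaxi" → prefix "iraiiixmaxi" already present; 0 new (none)
  "iraimxm" → prefix "irai" already present; 3 new (m, x, m)
  "irxmaiar" → prefix "irxm" already present; 4 new (a, i, a, r)
  "iraam" → prefix "iraa" already present; 1 new (m)
  "iraxrii" → prefix "ira" already present; 4 new (x, r, i, i)
  "iraaxrira" → prefix "iraax" already present; 4 new (r, i, r, a)
Total nodes = 10 + 8 + 3 + 7 + 6 + 7 + 2 + 0 + 7 + 2 + 0 + 3 + 4 + 1 + 4 + 4 = 68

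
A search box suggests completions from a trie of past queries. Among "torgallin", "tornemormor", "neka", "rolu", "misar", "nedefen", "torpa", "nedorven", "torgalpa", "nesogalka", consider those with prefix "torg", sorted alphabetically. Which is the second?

torgalpa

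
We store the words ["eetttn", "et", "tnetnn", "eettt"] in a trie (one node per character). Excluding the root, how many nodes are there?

Trie structure (* marks end of a word):
(root)
├─ e
│  ├─ e
│  │  └─ t
│  │     └─ t
│  │        └─ t *
│  │           └─ n *
│  └─ t *
└─ t
   └─ n
      └─ e
         └─ t
            └─ n
               └─ n *
Counting every labelled node above: 13.

13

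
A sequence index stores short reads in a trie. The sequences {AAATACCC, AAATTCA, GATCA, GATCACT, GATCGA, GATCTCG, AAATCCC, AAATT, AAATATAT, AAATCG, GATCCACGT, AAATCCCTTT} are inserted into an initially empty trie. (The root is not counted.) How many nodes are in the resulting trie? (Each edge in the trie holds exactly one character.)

Insert word by word; a character creates a node only if that edge doesn't already exist:
  "AAATACCC" → 8 new (A, A, A, T, A, C, C, C)
  "AAATTCA" → prefix "AAAT" already present; 3 new (T, C, A)
  "GATCA" → 5 new (G, A, T, C, A)
  "GATCACT" → prefix "GATCA" already present; 2 new (C, T)
  "GATCGA" → prefix "GATC" already present; 2 new (G, A)
  "GATCTCG" → prefix "GATC" already present; 3 new (T, C, G)
  "AAATCCC" → prefix "AAAT" already present; 3 new (C, C, C)
  "AAATT" → prefix "AAATT" already present; 0 new (none)
  "AAATATAT" → prefix "AAATA" already present; 3 new (T, A, T)
  "AAATCG" → prefix "AAATC" already present; 1 new (G)
  "GATCCACGT" → prefix "GATC" already present; 5 new (C, A, C, G, T)
  "AAATCCCTTT" → prefix "AAATCCC" already present; 3 new (T, T, T)
Total nodes = 8 + 3 + 5 + 2 + 2 + 3 + 3 + 0 + 3 + 1 + 5 + 3 = 38

38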